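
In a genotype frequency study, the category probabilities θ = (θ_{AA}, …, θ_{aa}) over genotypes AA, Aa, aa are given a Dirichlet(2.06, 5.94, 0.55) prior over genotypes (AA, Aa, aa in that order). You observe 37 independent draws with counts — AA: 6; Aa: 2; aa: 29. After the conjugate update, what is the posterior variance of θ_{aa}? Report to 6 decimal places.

0.004895

The Dirichlet prior is conjugate to the Multinomial likelihood: each posterior αⱼ = prior αⱼ + observed count nⱼ.
Posterior concentration: (8.06, 7.94, 29.55), total = 45.55.
Var[θ_j] = α_j(Σα−α_j)/((Σα)²(Σα+1)) = 29.55·16.00/(45.55²·46.55) = 0.004895.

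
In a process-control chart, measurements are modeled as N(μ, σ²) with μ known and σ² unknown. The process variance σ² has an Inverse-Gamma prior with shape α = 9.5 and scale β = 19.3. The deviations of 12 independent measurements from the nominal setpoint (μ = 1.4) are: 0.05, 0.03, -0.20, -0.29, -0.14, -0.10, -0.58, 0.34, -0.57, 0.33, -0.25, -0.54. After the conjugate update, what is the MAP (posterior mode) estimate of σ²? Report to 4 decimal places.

With known mean μ and an Inverse-Gamma(α, β) prior on σ², the Normal likelihood is conjugate: posterior is Inv-Gamma(α + n/2, β + Σ(xᵢ−μ)²/2).
Σ(xᵢ−μ)² = (0.05)² + (0.03)² + (-0.20)² + (-0.29)² + (-0.14)² + (-0.10)² + (-0.58)² + (0.34)² + (-0.57)² + (0.33)² + (-0.25)² + (-0.54)² = 1.3970.
Posterior: Inv-Gamma(9.5 + 12/2, 19.3 + 1.3970/2) = Inv-Gamma(15.50, 19.99850).
Mode = β/(α+1) = 19.99850/16.50 = 1.2120.

1.2120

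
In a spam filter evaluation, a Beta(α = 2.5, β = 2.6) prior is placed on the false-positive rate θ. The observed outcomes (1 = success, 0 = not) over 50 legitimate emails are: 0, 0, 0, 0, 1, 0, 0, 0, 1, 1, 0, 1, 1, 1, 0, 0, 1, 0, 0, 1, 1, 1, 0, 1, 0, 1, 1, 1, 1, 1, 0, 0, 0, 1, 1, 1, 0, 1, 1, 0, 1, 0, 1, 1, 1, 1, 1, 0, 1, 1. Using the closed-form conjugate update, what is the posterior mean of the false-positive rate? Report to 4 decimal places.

The Beta prior is conjugate to a Binomial/Bernoulli likelihood; the update adds successes to α and failures to β.
Posterior: Beta(α+k, β+n−k) = Beta(2.5+29, 2.6+21) = Beta(31.5, 23.6).
Posterior mean = α/(α+β) = 31.5/55.1 = 0.5717.

0.5717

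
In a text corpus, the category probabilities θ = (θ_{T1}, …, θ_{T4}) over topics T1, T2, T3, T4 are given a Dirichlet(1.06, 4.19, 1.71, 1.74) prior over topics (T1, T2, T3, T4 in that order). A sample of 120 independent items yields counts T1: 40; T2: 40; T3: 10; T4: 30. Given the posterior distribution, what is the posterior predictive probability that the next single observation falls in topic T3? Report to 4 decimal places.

The Dirichlet prior is conjugate to the Multinomial likelihood: each posterior αⱼ = prior αⱼ + observed count nⱼ.
Posterior concentration: (41.06, 44.19, 11.71, 31.74), total = 128.70.
P(next = T3 | data) = α_{T3}/Σα = 0.0910.

0.0910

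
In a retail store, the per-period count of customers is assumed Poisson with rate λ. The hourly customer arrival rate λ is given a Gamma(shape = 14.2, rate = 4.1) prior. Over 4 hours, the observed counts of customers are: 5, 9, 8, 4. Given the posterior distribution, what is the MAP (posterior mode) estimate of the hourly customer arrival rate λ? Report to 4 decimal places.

With a Gamma(shape α, rate β) prior, the Poisson likelihood is conjugate: the posterior is Gamma(α + ΣXᵢ, β + n).
Sum of counts S = 26 over n = 4 hours.
Posterior: Gamma(α+S, β+n) = Gamma(14.2+26, 4.1+4) = Gamma(40.2, 8.1).
Mode of Gamma(α,β) for α≥1 is (α−1)/β = 39.2/8.1 = 4.8395.

4.8395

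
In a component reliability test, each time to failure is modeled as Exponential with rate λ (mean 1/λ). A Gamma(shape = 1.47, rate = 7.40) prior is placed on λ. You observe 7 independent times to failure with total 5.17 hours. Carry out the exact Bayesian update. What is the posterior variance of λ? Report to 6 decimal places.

0.053606

With a Gamma(shape α, rate β) prior on the exponential rate λ, the posterior after n observations with total T = Σxᵢ is Gamma(α+n, β+T).
Posterior: Gamma(1.47+7, 7.40+5.17) = Gamma(8.47, 12.57).
Var = α/β² = 0.053606.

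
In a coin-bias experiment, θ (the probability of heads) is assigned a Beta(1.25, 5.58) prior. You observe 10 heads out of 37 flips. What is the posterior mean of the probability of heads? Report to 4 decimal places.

0.2567

The Beta prior is conjugate to a Binomial/Bernoulli likelihood; the update adds successes to α and failures to β.
Posterior: Beta(α+k, β+n−k) = Beta(1.25+10, 5.58+27) = Beta(11.25, 32.58).
Posterior mean = α/(α+β) = 11.25/43.83 = 0.2567.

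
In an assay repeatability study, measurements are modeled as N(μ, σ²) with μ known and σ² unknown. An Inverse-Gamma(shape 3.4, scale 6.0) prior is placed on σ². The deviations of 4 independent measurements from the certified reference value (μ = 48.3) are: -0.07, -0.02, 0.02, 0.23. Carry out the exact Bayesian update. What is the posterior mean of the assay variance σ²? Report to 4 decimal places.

1.3703

With known mean μ and an Inverse-Gamma(α, β) prior on σ², the Normal likelihood is conjugate: posterior is Inv-Gamma(α + n/2, β + Σ(xᵢ−μ)²/2).
Σ(xᵢ−μ)² = (-0.07)² + (-0.02)² + (0.02)² + (0.23)² = 0.0586.
Posterior: Inv-Gamma(3.4 + 4/2, 6.0 + 0.0586/2) = Inv-Gamma(5.40, 6.02930).
E[σ²|data] = β/(α−1) = 6.02930/4.40 = 1.3703.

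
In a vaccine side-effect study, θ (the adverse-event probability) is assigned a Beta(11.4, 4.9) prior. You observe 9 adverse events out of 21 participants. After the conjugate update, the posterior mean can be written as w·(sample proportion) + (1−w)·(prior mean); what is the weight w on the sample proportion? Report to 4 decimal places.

0.5630

The Beta prior is conjugate to a Binomial/Bernoulli likelihood; the update adds successes to α and failures to β.
Posterior mean = (α₀+k)/(α₀+β₀+n) = [n/(α₀+β₀+n)]·(k/n) + [(α₀+β₀)/(α₀+β₀+n)]·α₀/(α₀+β₀), so only n and the prior enter the weight.
The weight on the data is w = n/(α₀+β₀+n) = 21/(11.4+4.9+21) = 21/37.3 = 0.5630.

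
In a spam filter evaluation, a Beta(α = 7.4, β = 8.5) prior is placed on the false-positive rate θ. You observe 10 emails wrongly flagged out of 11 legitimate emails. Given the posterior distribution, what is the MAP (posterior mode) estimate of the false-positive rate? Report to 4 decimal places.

0.6586

The Beta prior is conjugate to a Binomial/Bernoulli likelihood; the update adds successes to α and failures to β.
Posterior: Beta(α+k, β+n−k) = Beta(7.4+10, 8.5+1) = Beta(17.4, 9.5).
Mode of Beta(a,b) for a,b>1 is (a−1)/(a+b−2) = 16.4/24.9 = 0.6586.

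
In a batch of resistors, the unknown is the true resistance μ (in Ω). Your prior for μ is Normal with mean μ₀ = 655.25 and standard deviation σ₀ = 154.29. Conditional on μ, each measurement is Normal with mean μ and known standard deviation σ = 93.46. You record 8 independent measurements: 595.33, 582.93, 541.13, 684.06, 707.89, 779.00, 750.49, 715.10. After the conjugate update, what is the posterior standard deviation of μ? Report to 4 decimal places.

32.3104

For Normal data with known variance σ², a Normal(μ₀, σ₀²) prior on μ is conjugate. Posterior precision = 1/σ₀² + n/σ²; posterior mean is the precision-weighted average of μ₀ and x̄.
σ₀² = 154.29² = 23805.4041, σ² = 93.46² = 8734.7716; σ² + n·σ₀² = 8734.7716 + 8·23805.4041 = 199178.0044.
Posterior precision = 1/σ₀² + n/σ² = 1/23805.4041 + 8/8734.7716 = (σ² + n·σ₀²)/(σ₀²σ²) = 199178.0044/(23805.4041·8734.7716); posterior variance σₙ² = σ₀²σ²/(σ² + n·σ₀²) = 23805.4041·8734.7716/199178.0044 = 1043.964509.
Posterior SD = √σₙ² = √(23805.4041·8734.7716/199178.0044) = 32.3104.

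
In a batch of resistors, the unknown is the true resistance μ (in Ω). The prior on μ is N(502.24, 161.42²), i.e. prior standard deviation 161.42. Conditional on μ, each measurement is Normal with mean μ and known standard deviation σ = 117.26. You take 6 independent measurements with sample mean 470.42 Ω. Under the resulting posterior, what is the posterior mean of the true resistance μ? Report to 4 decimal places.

472.9923

For Normal data with known variance σ², a Normal(μ₀, σ₀²) prior on μ is conjugate. Posterior precision = 1/σ₀² + n/σ²; posterior mean is the precision-weighted average of μ₀ and x̄.
n·x̄ = 6·470.42 = 2822.52.
σ₀² = 161.42² = 26056.4164, σ² = 117.26² = 13749.9076; σ² + n·σ₀² = 13749.9076 + 6·26056.4164 = 170088.406.
Posterior mean = (μ₀/σ₀² + n·x̄/σ²)/(1/σ₀² + n/σ²) = (σ²·μ₀ + σ₀²·n·x̄)/(σ² + n·σ₀²) = (13749.9076·502.24 + 26056.4164·2822.52)/170088.406 = 80450510.010352/170088.406 = 472.9923.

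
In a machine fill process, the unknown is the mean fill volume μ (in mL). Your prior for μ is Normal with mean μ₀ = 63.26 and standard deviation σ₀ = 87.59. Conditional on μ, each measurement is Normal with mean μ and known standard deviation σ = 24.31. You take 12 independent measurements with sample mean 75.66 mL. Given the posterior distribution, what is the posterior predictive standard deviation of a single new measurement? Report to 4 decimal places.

For Normal data with known variance σ², a Normal(μ₀, σ₀²) prior on μ is conjugate. Posterior precision = 1/σ₀² + n/σ²; posterior mean is the precision-weighted average of μ₀ and x̄.
σ₀² = 87.59² = 7672.0081, σ² = 24.31² = 590.9761; σ² + n·σ₀² = 590.9761 + 12·7672.0081 = 92655.0733.
Posterior precision = 1/σ₀² + n/σ² = 1/7672.0081 + 12/590.9761 = (σ² + n·σ₀²)/(σ₀²σ²) = 92655.0733/(7672.0081·590.9761); posterior variance σₙ² = σ₀²σ²/(σ² + n·σ₀²) = 7672.0081·590.9761/92655.0733 = 48.933893.
Predictive variance for one new observation = σₙ² + σ² = 7672.0081·590.9761/92655.0733 + 590.9761 = σ²·(σ₀² + 92655.0733)/92655.0733 = 590.9761·100327.0814/92655.0733 = 639.909993; SD = √(590.9761·100327.0814/92655.0733) = 25.2964.

25.2964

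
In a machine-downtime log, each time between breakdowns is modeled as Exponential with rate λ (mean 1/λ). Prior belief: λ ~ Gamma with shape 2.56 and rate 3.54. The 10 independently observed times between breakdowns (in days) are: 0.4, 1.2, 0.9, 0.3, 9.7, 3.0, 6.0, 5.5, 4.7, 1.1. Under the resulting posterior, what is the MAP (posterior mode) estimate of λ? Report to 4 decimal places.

With a Gamma(shape α, rate β) prior on the exponential rate λ, the posterior after n observations with total T = Σxᵢ is Gamma(α+n, β+T).
Sum of observations T = 32.8 days; n = 10.
Posterior: Gamma(2.56+10, 3.54+32.8) = Gamma(12.56, 36.34).
Mode = (α−1)/β = 0.3181.

0.3181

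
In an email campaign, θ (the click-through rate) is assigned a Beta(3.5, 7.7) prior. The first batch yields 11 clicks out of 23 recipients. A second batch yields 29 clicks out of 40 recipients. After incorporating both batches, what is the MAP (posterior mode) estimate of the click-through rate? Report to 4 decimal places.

The Beta prior is conjugate to a Binomial/Bernoulli likelihood; the update adds successes to α and failures to β.
After batch 1: Beta(3.5+11, 7.7+12) = Beta(14.5, 19.7).
After batch 2: Beta(14.5+29, 19.7+11) = Beta(43.5, 30.7).
Mode of Beta(a,b) for a,b>1 is (a−1)/(a+b−2) = 42.5/72.2 = 0.5886.

0.5886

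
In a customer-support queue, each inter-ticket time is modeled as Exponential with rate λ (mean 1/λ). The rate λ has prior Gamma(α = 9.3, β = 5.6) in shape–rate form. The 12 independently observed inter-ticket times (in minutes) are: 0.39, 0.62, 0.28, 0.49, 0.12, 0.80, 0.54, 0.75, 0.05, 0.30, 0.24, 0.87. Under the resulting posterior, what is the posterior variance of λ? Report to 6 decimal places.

With a Gamma(shape α, rate β) prior on the exponential rate λ, the posterior after n observations with total T = Σxᵢ is Gamma(α+n, β+T).
Sum of observations T = 5.45 minutes; n = 12.
Posterior: Gamma(9.3+12, 5.6+5.45) = Gamma(21.3, 11.05).
Var = α/β² = 0.174444.

0.174444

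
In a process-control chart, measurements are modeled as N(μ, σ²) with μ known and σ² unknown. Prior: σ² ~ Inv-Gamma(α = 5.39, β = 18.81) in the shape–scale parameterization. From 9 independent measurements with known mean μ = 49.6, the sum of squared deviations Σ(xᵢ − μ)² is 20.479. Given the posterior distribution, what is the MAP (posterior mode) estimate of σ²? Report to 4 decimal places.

2.6675

With known mean μ and an Inverse-Gamma(α, β) prior on σ², the Normal likelihood is conjugate: posterior is Inv-Gamma(α + n/2, β + Σ(xᵢ−μ)²/2).
Posterior: Inv-Gamma(5.39 + 9/2, 18.81 + 20.479/2) = Inv-Gamma(9.89, 29.0495).
Mode = β/(α+1) = 29.0495/10.89 = 2.6675.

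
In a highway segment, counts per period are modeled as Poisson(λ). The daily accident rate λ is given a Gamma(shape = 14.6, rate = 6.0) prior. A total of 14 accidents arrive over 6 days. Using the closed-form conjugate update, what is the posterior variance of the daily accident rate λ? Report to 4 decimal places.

With a Gamma(shape α, rate β) prior, the Poisson likelihood is conjugate: the posterior is Gamma(α + ΣXᵢ, β + n).
Posterior: Gamma(α+S, β+n) = Gamma(14.6+14, 6.0+6) = Gamma(28.6, 12.0).
Var = α/β² = 28.6/12.0² = 0.1986.

0.1986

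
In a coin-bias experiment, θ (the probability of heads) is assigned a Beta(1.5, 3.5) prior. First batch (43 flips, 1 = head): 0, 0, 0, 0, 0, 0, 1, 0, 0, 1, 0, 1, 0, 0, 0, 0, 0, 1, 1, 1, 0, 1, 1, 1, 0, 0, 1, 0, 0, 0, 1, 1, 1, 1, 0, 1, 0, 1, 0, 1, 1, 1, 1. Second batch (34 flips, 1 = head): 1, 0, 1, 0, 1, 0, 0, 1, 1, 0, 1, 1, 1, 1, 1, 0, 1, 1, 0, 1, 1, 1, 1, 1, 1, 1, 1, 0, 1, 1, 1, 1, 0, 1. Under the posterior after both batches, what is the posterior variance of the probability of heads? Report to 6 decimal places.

The Beta prior is conjugate to a Binomial/Bernoulli likelihood; the update adds successes to α and failures to β.
After batch 1: Beta(1.5+20, 3.5+23) = Beta(21.5, 26.5).
After batch 2: Beta(21.5+25, 26.5+9) = Beta(46.5, 35.5).
Var = αβ/((α+β)²(α+β+1)) = 46.5·35.5/(82.0²·83.0) = 0.002958.

0.002958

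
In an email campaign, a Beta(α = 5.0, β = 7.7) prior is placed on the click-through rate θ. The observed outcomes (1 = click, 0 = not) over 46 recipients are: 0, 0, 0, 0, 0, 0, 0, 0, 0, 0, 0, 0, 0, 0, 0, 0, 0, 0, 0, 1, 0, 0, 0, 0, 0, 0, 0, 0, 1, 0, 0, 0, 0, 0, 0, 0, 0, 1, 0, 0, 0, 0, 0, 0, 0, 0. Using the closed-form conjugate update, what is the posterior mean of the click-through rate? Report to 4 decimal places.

0.1363

The Beta prior is conjugate to a Binomial/Bernoulli likelihood; the update adds successes to α and failures to β.
Posterior: Beta(α+k, β+n−k) = Beta(5.0+3, 7.7+43) = Beta(8.0, 50.7).
Posterior mean = α/(α+β) = 8.0/58.7 = 0.1363.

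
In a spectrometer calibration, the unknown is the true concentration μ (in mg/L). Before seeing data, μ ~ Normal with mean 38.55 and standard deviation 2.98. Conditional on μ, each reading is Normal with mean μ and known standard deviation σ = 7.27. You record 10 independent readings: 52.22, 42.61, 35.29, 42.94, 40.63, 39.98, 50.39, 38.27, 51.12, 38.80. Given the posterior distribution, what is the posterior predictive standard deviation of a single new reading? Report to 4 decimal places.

For Normal data with known variance σ², a Normal(μ₀, σ₀²) prior on μ is conjugate. Posterior precision = 1/σ₀² + n/σ²; posterior mean is the precision-weighted average of μ₀ and x̄.
σ₀² = 2.98² = 8.8804, σ² = 7.27² = 52.8529; σ² + n·σ₀² = 52.8529 + 10·8.8804 = 141.6569.
Posterior precision = 1/σ₀² + n/σ² = 1/8.8804 + 10/52.8529 = (σ² + n·σ₀²)/(σ₀²σ²) = 141.6569/(8.8804·52.8529); posterior variance σₙ² = σ₀²σ²/(σ² + n·σ₀²) = 8.8804·52.8529/141.6569 = 3.313322.
Predictive variance for one new observation = σₙ² + σ² = 8.8804·52.8529/141.6569 + 52.8529 = σ²·(σ₀² + 141.6569)/141.6569 = 52.8529·150.5373/141.6569 = 56.166222; SD = √(52.8529·150.5373/141.6569) = 7.4944.

7.4944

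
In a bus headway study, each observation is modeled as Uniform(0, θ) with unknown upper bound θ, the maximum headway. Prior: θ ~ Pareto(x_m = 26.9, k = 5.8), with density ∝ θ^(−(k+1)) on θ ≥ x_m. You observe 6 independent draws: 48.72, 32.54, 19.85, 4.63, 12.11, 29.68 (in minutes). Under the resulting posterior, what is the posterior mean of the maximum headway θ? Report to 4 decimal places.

A Pareto(scale x_m, shape k) prior on the upper bound θ of Uniform(0, θ) is conjugate: posterior is Pareto(max(x_m, max xᵢ), k + n).
Sample maximum = 48.72; prior scale x_m = 26.9 → posterior scale = max = 48.72.
Posterior shape = 5.8 + 6 = 11.8.
E[θ|data] = k·x_m/(k−1) = 11.8·48.72/10.8 = 53.2311.

53.2311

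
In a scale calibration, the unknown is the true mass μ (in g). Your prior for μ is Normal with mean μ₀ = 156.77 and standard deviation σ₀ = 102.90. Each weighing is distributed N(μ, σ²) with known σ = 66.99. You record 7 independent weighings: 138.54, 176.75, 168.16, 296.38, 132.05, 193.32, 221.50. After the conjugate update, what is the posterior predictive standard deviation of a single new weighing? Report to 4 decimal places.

71.3593

For Normal data with known variance σ², a Normal(μ₀, σ₀²) prior on μ is conjugate. Posterior precision = 1/σ₀² + n/σ²; posterior mean is the precision-weighted average of μ₀ and x̄.
σ₀² = 102.90² = 10588.41, σ² = 66.99² = 4487.6601; σ² + n·σ₀² = 4487.6601 + 7·10588.41 = 78606.5301.
Posterior precision = 1/σ₀² + n/σ² = 1/10588.41 + 7/4487.6601 = (σ² + n·σ₀²)/(σ₀²σ²) = 78606.5301/(10588.41·4487.6601); posterior variance σₙ² = σ₀²σ²/(σ² + n·σ₀²) = 10588.41·4487.6601/78606.5301 = 604.494118.
Predictive variance for one new observation = σₙ² + σ² = 10588.41·4487.6601/78606.5301 + 4487.6601 = σ²·(σ₀² + 78606.5301)/78606.5301 = 4487.6601·89194.9401/78606.5301 = 5092.154218; SD = √(4487.6601·89194.9401/78606.5301) = 71.3593.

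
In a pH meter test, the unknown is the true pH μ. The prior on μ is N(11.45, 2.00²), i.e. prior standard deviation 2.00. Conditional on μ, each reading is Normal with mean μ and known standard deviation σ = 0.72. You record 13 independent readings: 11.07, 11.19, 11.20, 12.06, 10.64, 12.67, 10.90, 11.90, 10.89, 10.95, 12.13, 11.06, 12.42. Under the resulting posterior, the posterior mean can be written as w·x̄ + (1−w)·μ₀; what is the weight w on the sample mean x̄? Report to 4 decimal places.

0.9901

For Normal data with known variance σ², a Normal(μ₀, σ₀²) prior on μ is conjugate. Posterior precision = 1/σ₀² + n/σ²; posterior mean is the precision-weighted average of μ₀ and x̄.
σ₀² = 2.00² = 4, σ² = 0.72² = 0.5184. Prior precision 1/σ₀² = 1/4; data precision n/σ² = 13/0.5184.
w = (n/σ²)/(1/σ₀² + n/σ²) = n·σ₀²/(σ² + n·σ₀²) = 13·4/(0.5184 + 13·4) = 52/52.5184 = 0.9901.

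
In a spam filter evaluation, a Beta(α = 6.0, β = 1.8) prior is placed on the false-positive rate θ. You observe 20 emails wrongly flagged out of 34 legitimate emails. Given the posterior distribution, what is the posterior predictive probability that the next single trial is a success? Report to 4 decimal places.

The Beta prior is conjugate to a Binomial/Bernoulli likelihood; the update adds successes to α and failures to β.
Posterior: Beta(α+k, β+n−k) = Beta(6.0+20, 1.8+14) = Beta(26.0, 15.8).
For a single future Bernoulli trial, P(success | data) = α/(α+β) = 0.6220.

0.6220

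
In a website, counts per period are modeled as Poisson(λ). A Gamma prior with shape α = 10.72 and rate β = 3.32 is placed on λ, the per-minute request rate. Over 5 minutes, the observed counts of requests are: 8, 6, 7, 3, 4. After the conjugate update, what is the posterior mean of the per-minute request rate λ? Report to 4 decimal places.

4.6538

With a Gamma(shape α, rate β) prior, the Poisson likelihood is conjugate: the posterior is Gamma(α + ΣXᵢ, β + n).
Sum of counts S = 28 over n = 5 minutes.
Posterior: Gamma(α+S, β+n) = Gamma(10.72+28, 3.32+5) = Gamma(38.72, 8.32).
Posterior mean = α/β = 38.72/8.32 = 4.6538.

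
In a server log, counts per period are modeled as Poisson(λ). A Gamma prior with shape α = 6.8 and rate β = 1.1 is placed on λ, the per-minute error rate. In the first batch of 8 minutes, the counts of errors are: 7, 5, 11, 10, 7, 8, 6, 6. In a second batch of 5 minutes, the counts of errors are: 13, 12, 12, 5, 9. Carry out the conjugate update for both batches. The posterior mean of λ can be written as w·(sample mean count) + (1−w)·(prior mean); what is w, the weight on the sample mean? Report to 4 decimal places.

0.9220

With a Gamma(shape α, rate β) prior, the Poisson likelihood is conjugate: the posterior is Gamma(α + ΣXᵢ, β + n).
Total number of minutes: n = 8 + 5 = 13.
Posterior mean = (α₀+S)/(β₀+n) = [n/(β₀+n)]·(S/n) + [β₀/(β₀+n)]·(α₀/β₀), so only n and β₀ enter the weight.
Weight on data w = n/(β₀+n) = 13/(1.1+13) = 13/14.1 = 0.9220.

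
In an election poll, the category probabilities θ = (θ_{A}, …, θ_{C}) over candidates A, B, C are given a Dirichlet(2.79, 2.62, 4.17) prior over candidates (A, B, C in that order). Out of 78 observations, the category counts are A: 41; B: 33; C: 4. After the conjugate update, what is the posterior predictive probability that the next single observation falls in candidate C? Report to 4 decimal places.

0.0933

The Dirichlet prior is conjugate to the Multinomial likelihood: each posterior αⱼ = prior αⱼ + observed count nⱼ.
Posterior concentration: (43.79, 35.62, 8.17), total = 87.58.
P(next = C | data) = α_{C}/Σα = 0.0933.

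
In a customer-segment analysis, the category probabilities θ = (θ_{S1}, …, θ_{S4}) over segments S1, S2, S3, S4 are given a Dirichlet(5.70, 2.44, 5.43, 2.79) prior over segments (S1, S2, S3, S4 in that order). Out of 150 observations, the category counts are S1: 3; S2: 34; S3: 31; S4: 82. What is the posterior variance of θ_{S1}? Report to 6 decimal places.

0.000296

The Dirichlet prior is conjugate to the Multinomial likelihood: each posterior αⱼ = prior αⱼ + observed count nⱼ.
Posterior concentration: (8.70, 36.44, 36.43, 84.79), total = 166.36.
Var[θ_j] = α_j(Σα−α_j)/((Σα)²(Σα+1)) = 8.70·157.66/(166.36²·167.36) = 0.000296.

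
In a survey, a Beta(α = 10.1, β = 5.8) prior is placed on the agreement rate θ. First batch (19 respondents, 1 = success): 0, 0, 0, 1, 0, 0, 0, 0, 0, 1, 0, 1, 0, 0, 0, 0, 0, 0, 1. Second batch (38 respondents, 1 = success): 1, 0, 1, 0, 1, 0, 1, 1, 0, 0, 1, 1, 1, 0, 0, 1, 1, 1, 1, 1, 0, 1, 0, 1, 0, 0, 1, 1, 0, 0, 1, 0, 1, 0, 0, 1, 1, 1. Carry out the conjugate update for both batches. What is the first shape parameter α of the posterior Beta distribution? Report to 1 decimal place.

The Beta prior is conjugate to a Binomial/Bernoulli likelihood; the update adds successes to α and failures to β.
After batch 1: Beta(10.1+4, 5.8+15) = Beta(14.1, 20.8).
After batch 2: Beta(14.1+22, 20.8+16) = Beta(36.1, 36.8).
Posterior α = 36.1.

36.1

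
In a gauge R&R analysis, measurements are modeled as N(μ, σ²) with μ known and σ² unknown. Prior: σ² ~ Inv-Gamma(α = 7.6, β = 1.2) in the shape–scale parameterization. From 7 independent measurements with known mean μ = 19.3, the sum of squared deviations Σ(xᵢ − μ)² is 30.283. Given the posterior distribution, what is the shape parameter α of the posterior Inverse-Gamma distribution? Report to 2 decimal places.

11.10

With known mean μ and an Inverse-Gamma(α, β) prior on σ², the Normal likelihood is conjugate: posterior is Inv-Gamma(α + n/2, β + Σ(xᵢ−μ)²/2).
Posterior: Inv-Gamma(7.6 + 7/2, 1.2 + 30.283/2) = Inv-Gamma(11.10, 16.3415).
Posterior α = 11.10.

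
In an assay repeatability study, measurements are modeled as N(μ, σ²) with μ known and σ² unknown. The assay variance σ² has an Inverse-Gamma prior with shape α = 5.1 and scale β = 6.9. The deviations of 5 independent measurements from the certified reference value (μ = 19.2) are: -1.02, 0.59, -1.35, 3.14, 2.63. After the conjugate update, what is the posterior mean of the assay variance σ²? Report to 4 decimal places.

With known mean μ and an Inverse-Gamma(α, β) prior on σ², the Normal likelihood is conjugate: posterior is Inv-Gamma(α + n/2, β + Σ(xᵢ−μ)²/2).
Σ(xᵢ−μ)² = (-1.02)² + (0.59)² + (-1.35)² + (3.14)² + (2.63)² = 19.9875.
Posterior: Inv-Gamma(5.1 + 5/2, 6.9 + 19.9875/2) = Inv-Gamma(7.60, 16.89375).
E[σ²|data] = β/(α−1) = 16.89375/6.60 = 2.5597.

2.5597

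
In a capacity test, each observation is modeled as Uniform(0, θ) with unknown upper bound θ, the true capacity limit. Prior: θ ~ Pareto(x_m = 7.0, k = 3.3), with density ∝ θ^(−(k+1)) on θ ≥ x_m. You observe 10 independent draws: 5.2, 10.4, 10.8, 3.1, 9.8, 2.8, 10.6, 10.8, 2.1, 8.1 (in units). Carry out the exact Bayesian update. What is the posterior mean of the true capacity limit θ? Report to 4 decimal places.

11.6780

A Pareto(scale x_m, shape k) prior on the upper bound θ of Uniform(0, θ) is conjugate: posterior is Pareto(max(x_m, max xᵢ), k + n).
Sample maximum = 10.8; prior scale x_m = 7.0 → posterior scale = max = 10.8.
Posterior shape = 3.3 + 10 = 13.3.
E[θ|data] = k·x_m/(k−1) = 13.3·10.8/12.3 = 11.6780.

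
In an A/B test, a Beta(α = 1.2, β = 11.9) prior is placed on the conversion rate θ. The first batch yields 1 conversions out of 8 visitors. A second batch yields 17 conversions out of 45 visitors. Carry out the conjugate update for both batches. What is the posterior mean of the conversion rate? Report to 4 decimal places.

The Beta prior is conjugate to a Binomial/Bernoulli likelihood; the update adds successes to α and failures to β.
After batch 1: Beta(1.2+1, 11.9+7) = Beta(2.2, 18.9).
After batch 2: Beta(2.2+17, 18.9+28) = Beta(19.2, 46.9).
Posterior mean = α/(α+β) = 19.2/66.1 = 0.2905.

0.2905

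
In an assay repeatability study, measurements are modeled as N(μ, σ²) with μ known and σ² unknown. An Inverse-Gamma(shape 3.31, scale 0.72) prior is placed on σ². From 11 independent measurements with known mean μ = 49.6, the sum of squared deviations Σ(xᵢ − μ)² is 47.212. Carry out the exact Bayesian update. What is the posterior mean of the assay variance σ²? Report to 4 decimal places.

With known mean μ and an Inverse-Gamma(α, β) prior on σ², the Normal likelihood is conjugate: posterior is Inv-Gamma(α + n/2, β + Σ(xᵢ−μ)²/2).
Posterior: Inv-Gamma(3.31 + 11/2, 0.72 + 47.212/2) = Inv-Gamma(8.81, 24.3260).
E[σ²|data] = β/(α−1) = 24.3260/7.81 = 3.1147.

3.1147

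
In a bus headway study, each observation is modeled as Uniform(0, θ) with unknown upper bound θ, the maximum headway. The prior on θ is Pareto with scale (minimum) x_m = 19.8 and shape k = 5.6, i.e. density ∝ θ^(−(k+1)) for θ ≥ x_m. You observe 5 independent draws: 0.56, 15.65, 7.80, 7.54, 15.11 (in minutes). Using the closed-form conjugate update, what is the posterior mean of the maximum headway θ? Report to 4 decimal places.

A Pareto(scale x_m, shape k) prior on the upper bound θ of Uniform(0, θ) is conjugate: posterior is Pareto(max(x_m, max xᵢ), k + n).
Sample maximum = 15.65; prior scale x_m = 19.8 → posterior scale = max = 19.80.
Posterior shape = 5.6 + 5 = 10.6.
E[θ|data] = k·x_m/(k−1) = 10.6·19.80/9.6 = 21.8625.

21.8625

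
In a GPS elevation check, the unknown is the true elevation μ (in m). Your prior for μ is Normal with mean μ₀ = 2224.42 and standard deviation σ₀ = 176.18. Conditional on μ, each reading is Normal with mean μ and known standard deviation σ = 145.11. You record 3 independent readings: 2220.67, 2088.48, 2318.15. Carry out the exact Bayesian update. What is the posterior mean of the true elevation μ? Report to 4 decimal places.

For Normal data with known variance σ², a Normal(μ₀, σ₀²) prior on μ is conjugate. Posterior precision = 1/σ₀² + n/σ²; posterior mean is the precision-weighted average of μ₀ and x̄.
Σxᵢ = 2220.67 + 2088.48 + 2318.15 = 6627.3, so n·x̄ = 6627.3.
σ₀² = 176.18² = 31039.3924, σ² = 145.11² = 21056.9121; σ² + n·σ₀² = 21056.9121 + 3·31039.3924 = 114175.0893.
Posterior mean = (μ₀/σ₀² + n·x̄/σ²)/(1/σ₀² + n/σ²) = (σ²·μ₀ + σ₀²·n·x̄)/(σ² + n·σ₀²) = (21056.9121·2224.42 + 31039.3924·6627.3)/114175.0893 = 252546781.666002/114175.0893 = 2211.9254.

2211.9254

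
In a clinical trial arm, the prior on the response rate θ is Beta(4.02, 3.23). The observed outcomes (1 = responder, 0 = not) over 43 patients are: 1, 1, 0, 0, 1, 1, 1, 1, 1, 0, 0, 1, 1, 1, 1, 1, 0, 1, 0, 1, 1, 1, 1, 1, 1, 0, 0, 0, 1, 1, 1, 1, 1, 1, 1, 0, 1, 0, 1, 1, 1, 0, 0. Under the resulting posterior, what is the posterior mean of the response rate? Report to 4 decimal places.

0.6770

The Beta prior is conjugate to a Binomial/Bernoulli likelihood; the update adds successes to α and failures to β.
Posterior: Beta(α+k, β+n−k) = Beta(4.02+30, 3.23+13) = Beta(34.02, 16.23).
Posterior mean = α/(α+β) = 34.02/50.25 = 0.6770.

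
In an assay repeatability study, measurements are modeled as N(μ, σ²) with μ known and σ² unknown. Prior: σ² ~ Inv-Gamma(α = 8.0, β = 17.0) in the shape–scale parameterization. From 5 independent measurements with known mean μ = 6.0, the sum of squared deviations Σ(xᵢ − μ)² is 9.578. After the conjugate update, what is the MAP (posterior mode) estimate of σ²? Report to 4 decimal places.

1.8947

With known mean μ and an Inverse-Gamma(α, β) prior on σ², the Normal likelihood is conjugate: posterior is Inv-Gamma(α + n/2, β + Σ(xᵢ−μ)²/2).
Posterior: Inv-Gamma(8.0 + 5/2, 17.0 + 9.578/2) = Inv-Gamma(10.50, 21.7890).
Mode = β/(α+1) = 21.7890/11.50 = 1.8947.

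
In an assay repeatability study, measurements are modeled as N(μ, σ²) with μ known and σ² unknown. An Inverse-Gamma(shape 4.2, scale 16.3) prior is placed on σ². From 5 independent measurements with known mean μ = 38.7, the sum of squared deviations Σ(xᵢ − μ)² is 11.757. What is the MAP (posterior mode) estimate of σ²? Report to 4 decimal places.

With known mean μ and an Inverse-Gamma(α, β) prior on σ², the Normal likelihood is conjugate: posterior is Inv-Gamma(α + n/2, β + Σ(xᵢ−μ)²/2).
Posterior: Inv-Gamma(4.2 + 5/2, 16.3 + 11.757/2) = Inv-Gamma(6.70, 22.1785).
Mode = β/(α+1) = 22.1785/7.70 = 2.8803.

2.8803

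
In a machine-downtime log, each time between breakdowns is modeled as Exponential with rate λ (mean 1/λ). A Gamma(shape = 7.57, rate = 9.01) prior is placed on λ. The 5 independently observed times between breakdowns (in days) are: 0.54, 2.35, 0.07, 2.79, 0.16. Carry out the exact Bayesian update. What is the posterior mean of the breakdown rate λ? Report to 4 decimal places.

0.8425

With a Gamma(shape α, rate β) prior on the exponential rate λ, the posterior after n observations with total T = Σxᵢ is Gamma(α+n, β+T).
Sum of observations T = 5.91 days; n = 5.
Posterior: Gamma(7.57+5, 9.01+5.91) = Gamma(12.57, 14.92).
Posterior mean of λ = α/β = 12.57/14.92 = 0.8425.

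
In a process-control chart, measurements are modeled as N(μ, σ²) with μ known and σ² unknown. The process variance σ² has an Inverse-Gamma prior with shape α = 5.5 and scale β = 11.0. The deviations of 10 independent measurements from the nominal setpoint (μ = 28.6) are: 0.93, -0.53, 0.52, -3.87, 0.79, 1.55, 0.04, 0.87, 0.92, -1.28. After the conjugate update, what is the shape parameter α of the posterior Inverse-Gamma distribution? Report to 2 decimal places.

With known mean μ and an Inverse-Gamma(α, β) prior on σ², the Normal likelihood is conjugate: posterior is Inv-Gamma(α + n/2, β + Σ(xᵢ−μ)²/2).
Σ(xᵢ−μ)² = (0.93)² + (-0.53)² + (0.52)² + (-3.87)² + (0.79)² + (1.55)² + (0.04)² + (0.87)² + (0.92)² + (-1.28)² = 22.6630.
Posterior: Inv-Gamma(5.5 + 10/2, 11.0 + 22.6630/2) = Inv-Gamma(10.50, 22.33150).
Posterior α = 10.50.

10.50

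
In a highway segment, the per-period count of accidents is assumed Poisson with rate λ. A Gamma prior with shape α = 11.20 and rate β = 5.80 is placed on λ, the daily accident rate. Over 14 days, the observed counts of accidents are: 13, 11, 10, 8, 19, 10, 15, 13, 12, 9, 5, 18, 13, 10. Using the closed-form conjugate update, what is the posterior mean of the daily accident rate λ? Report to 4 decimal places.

8.9495

With a Gamma(shape α, rate β) prior, the Poisson likelihood is conjugate: the posterior is Gamma(α + ΣXᵢ, β + n).
Sum of counts S = 166 over n = 14 days.
Posterior: Gamma(α+S, β+n) = Gamma(11.20+166, 5.80+14) = Gamma(177.20, 19.80).
Posterior mean = α/β = 177.20/19.80 = 8.9495.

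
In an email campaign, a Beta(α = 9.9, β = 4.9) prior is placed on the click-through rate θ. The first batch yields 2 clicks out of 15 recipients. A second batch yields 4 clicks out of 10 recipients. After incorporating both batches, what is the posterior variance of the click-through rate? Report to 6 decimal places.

The Beta prior is conjugate to a Binomial/Bernoulli likelihood; the update adds successes to α and failures to β.
After batch 1: Beta(9.9+2, 4.9+13) = Beta(11.9, 17.9).
After batch 2: Beta(11.9+4, 17.9+6) = Beta(15.9, 23.9).
Var = αβ/((α+β)²(α+β+1)) = 15.9·23.9/(39.8²·40.8) = 0.005880.

0.005880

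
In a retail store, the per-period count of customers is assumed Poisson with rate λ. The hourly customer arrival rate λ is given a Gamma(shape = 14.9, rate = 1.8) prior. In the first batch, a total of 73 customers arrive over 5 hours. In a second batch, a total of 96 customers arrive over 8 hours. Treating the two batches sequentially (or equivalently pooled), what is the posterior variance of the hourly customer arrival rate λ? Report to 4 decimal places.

With a Gamma(shape α, rate β) prior, the Poisson likelihood is conjugate: the posterior is Gamma(α + ΣXᵢ, β + n).
After batch 1: Gamma(α+S, β+n) = Gamma(14.9+73, 1.8+5) = Gamma(87.9, 6.8).
After batch 2: Gamma(α+S, β+n) = Gamma(87.9+96, 6.8+8) = Gamma(183.9, 14.8).
Var = α/β² = 183.9/14.8² = 0.8396.

0.8396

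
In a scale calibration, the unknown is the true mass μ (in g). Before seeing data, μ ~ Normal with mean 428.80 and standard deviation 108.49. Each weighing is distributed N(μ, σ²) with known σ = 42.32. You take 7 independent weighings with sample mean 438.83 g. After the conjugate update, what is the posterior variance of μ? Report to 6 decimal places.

For Normal data with known variance σ², a Normal(μ₀, σ₀²) prior on μ is conjugate. Posterior precision = 1/σ₀² + n/σ²; posterior mean is the precision-weighted average of μ₀ and x̄.
σ₀² = 108.49² = 11770.0801, σ² = 42.32² = 1790.9824; σ² + n·σ₀² = 1790.9824 + 7·11770.0801 = 84181.5431.
Posterior precision = 1/σ₀² + n/σ² = 1/11770.0801 + 7/1790.9824 = (σ² + n·σ₀²)/(σ₀²σ²) = 84181.5431/(11770.0801·1790.9824); posterior variance σₙ² = σ₀²σ²/(σ² + n·σ₀²) = 11770.0801·1790.9824/84181.5431 = 250.411260.

250.411260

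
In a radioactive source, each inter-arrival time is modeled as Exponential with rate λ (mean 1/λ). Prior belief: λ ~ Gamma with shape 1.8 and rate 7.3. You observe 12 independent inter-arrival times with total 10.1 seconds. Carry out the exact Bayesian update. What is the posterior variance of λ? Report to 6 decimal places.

0.045581

With a Gamma(shape α, rate β) prior on the exponential rate λ, the posterior after n observations with total T = Σxᵢ is Gamma(α+n, β+T).
Posterior: Gamma(1.8+12, 7.3+10.1) = Gamma(13.8, 17.4).
Var = α/β² = 0.045581.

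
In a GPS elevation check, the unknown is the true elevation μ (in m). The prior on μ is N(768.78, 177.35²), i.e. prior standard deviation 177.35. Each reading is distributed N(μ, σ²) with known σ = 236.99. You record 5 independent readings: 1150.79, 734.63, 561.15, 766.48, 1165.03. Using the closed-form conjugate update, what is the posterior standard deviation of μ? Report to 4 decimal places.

90.9775

For Normal data with known variance σ², a Normal(μ₀, σ₀²) prior on μ is conjugate. Posterior precision = 1/σ₀² + n/σ²; posterior mean is the precision-weighted average of μ₀ and x̄.
σ₀² = 177.35² = 31453.0225, σ² = 236.99² = 56164.2601; σ² + n·σ₀² = 56164.2601 + 5·31453.0225 = 213429.3726.
Posterior precision = 1/σ₀² + n/σ² = 1/31453.0225 + 5/56164.2601 = (σ² + n·σ₀²)/(σ₀²σ²) = 213429.3726/(31453.0225·56164.2601); posterior variance σₙ² = σ₀²σ²/(σ² + n·σ₀²) = 31453.0225·56164.2601/213429.3726 = 8276.910132.
Posterior SD = √σₙ² = √(31453.0225·56164.2601/213429.3726) = 90.9775.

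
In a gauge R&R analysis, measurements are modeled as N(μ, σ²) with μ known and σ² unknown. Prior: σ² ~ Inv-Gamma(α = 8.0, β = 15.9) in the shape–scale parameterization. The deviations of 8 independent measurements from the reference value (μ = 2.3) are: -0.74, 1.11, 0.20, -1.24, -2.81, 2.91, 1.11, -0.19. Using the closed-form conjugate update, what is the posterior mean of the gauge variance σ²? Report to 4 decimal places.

2.3995

With known mean μ and an Inverse-Gamma(α, β) prior on σ², the Normal likelihood is conjugate: posterior is Inv-Gamma(α + n/2, β + Σ(xᵢ−μ)²/2).
Σ(xᵢ−μ)² = (-0.74)² + (1.11)² + (0.20)² + (-1.24)² + (-2.81)² + (2.91)² + (1.11)² + (-0.19)² = 20.9897.
Posterior: Inv-Gamma(8.0 + 8/2, 15.9 + 20.9897/2) = Inv-Gamma(12.00, 26.39485).
E[σ²|data] = β/(α−1) = 26.39485/11.00 = 2.3995.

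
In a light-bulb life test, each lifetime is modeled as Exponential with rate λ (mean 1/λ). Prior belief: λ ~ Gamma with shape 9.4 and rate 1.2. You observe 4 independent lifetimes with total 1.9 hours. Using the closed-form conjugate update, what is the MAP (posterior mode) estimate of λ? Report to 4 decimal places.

4.0000

With a Gamma(shape α, rate β) prior on the exponential rate λ, the posterior after n observations with total T = Σxᵢ is Gamma(α+n, β+T).
Posterior: Gamma(9.4+4, 1.2+1.9) = Gamma(13.4, 3.1).
Mode = (α−1)/β = 4.0000.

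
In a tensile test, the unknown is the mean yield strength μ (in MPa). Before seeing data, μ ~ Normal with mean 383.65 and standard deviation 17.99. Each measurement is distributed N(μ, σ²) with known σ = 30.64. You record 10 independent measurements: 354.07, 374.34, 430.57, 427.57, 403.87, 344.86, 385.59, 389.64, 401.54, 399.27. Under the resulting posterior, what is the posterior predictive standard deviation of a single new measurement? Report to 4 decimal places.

For Normal data with known variance σ², a Normal(μ₀, σ₀²) prior on μ is conjugate. Posterior precision = 1/σ₀² + n/σ²; posterior mean is the precision-weighted average of μ₀ and x̄.
σ₀² = 17.99² = 323.6401, σ² = 30.64² = 938.8096; σ² + n·σ₀² = 938.8096 + 10·323.6401 = 4175.2106.
Posterior precision = 1/σ₀² + n/σ² = 1/323.6401 + 10/938.8096 = (σ² + n·σ₀²)/(σ₀²σ²) = 4175.2106/(323.6401·938.8096); posterior variance σₙ² = σ₀²σ²/(σ² + n·σ₀²) = 323.6401·938.8096/4175.2106 = 72.771523.
Predictive variance for one new observation = σₙ² + σ² = 323.6401·938.8096/4175.2106 + 938.8096 = σ²·(σ₀² + 4175.2106)/4175.2106 = 938.8096·4498.8507/4175.2106 = 1011.581123; SD = √(938.8096·4498.8507/4175.2106) = 31.8054.

31.8054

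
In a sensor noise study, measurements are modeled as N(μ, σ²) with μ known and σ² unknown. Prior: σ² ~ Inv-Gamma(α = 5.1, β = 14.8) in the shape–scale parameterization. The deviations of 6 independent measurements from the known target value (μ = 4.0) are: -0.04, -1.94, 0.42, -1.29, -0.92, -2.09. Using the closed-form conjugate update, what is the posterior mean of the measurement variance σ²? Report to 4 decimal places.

2.8465

With known mean μ and an Inverse-Gamma(α, β) prior on σ², the Normal likelihood is conjugate: posterior is Inv-Gamma(α + n/2, β + Σ(xᵢ−μ)²/2).
Σ(xᵢ−μ)² = (-0.04)² + (-1.94)² + (0.42)² + (-1.29)² + (-0.92)² + (-2.09)² = 10.8202.
Posterior: Inv-Gamma(5.1 + 6/2, 14.8 + 10.8202/2) = Inv-Gamma(8.10, 20.21010).
E[σ²|data] = β/(α−1) = 20.21010/7.10 = 2.8465.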